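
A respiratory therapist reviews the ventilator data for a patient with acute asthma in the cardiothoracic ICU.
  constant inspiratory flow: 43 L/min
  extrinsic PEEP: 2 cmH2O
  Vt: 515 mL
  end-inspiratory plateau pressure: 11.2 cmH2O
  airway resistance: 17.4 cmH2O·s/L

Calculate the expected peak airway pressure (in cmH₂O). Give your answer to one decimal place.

23.7

Flow: 43 L/min ÷ 60 = 0.7167 L/s.
PIP = Pplat + Raw × flow = 11.2 + 17.4 × 0.7167 = 11.2 + 12.471 = 23.671 cmH2O.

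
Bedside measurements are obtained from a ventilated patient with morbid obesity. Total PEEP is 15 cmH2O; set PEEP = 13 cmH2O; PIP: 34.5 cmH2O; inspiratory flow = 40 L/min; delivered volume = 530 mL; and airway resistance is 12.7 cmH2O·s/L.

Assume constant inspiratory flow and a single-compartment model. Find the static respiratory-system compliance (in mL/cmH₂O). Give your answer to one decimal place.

Flow: 40 L/min ÷ 60 = 0.6667 L/s.
Total PEEP = 15 cmH2O (set 13 + intrinsic 2); this is the baseline alveolar pressure.
Equation of motion (constant flow): PIP = Vt/C + R·V̇ + PEEP.
Vt/C = PIP − R·V̇ − PEEP = 34.5 − 12.7×0.6667 − 15 = 34.5 − 8.467 − 15 = 11.033 cmH2O.
C = Vt / 11.033 = 530 / 11.033 = 48.038 mL/cmH2O.

48.0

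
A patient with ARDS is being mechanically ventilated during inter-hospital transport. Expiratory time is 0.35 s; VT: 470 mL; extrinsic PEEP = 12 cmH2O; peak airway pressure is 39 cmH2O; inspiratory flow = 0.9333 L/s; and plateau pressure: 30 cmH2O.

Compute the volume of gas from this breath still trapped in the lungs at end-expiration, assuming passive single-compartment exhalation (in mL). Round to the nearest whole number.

117

R = (PIP − Pplat)/V̇ = (39 − 30) / 0.9333 = 9.0/0.9333 = 9.643 cmH2O·s/L.
C = Vt/(Pplat − PEEP) = 470.0 / (30 − 12) = 470.0/18.0 = 26.111 mL/cmH2O.
τ = R × C = 9.643 × 0.02611 L/cmH2O = 0.2518 s.
Fraction remaining = e^(−Te/τ) = e^(−0.35/0.2518) = 0.2491.
Trapped volume = 470.0 × 0.2491 = 117.08 mL.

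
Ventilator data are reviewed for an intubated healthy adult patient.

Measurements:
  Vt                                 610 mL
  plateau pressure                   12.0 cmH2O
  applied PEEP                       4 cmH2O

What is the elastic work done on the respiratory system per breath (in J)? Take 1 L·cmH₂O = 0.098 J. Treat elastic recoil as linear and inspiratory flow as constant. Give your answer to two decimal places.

Elastic work ≈ ½ × (Pplat − PEEP) × Vt = 0.5 × (12.0 − 4) × 0.610 L = 0.5 × 8.0 × 0.610 = 2.44 L·cmH2O.
× 0.098 J/(L·cmH2O) → 0.2391 J.

0.24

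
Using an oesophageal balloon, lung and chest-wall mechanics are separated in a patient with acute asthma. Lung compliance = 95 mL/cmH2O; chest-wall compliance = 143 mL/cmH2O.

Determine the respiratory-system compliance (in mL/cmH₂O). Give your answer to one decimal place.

57.1

Lung and chest wall are elastances in series: 1/Crs = 1/CL + 1/Ccw.
1/Crs = 1/95 + 1/143 = 0.01752.
Crs = 57.078 mL/cmH2O.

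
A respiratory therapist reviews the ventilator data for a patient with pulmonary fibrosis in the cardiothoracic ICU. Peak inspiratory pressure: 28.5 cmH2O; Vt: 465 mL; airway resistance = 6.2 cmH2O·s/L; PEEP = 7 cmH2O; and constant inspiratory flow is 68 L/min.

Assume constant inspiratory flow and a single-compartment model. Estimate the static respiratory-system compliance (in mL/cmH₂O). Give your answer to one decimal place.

32.1

Flow: 68 L/min ÷ 60 = 1.1333 L/s.
Equation of motion (constant flow): PIP = Vt/C + R·V̇ + PEEP.
Vt/C = PIP − R·V̇ − PEEP = 28.5 − 6.2×1.1333 − 7 = 28.5 − 7.026 − 7 = 14.474 cmH2O.
C = Vt / 14.474 = 465 / 14.474 = 32.127 mL/cmH2O.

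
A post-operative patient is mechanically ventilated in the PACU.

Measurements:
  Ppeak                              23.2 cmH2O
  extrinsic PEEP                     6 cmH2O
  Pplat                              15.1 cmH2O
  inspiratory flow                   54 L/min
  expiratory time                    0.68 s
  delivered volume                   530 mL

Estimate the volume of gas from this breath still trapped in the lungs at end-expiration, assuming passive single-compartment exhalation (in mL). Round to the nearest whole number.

145

Flow: 54 L/min ÷ 60 = 0.9 L/s.
R = (PIP − Pplat)/V̇ = (23.2 − 15.1) / 0.9 = 8.1/0.9 = 9.0 cmH2O·s/L.
C = Vt/(Pplat − PEEP) = 530.0 / (15.1 − 6) = 530.0/9.1 = 58.242 mL/cmH2O.
τ = R × C = 9.0 × 0.05824 L/cmH2O = 0.5242 s.
Fraction remaining = e^(−Te/τ) = e^(−0.68/0.5242) = 0.2733.
Trapped volume = 530.0 × 0.2733 = 144.85 mL.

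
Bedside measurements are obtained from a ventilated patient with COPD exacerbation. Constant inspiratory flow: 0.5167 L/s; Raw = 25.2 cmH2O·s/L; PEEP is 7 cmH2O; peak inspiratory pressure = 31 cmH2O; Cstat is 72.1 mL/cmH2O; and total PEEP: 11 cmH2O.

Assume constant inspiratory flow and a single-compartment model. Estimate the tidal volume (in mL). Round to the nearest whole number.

Total PEEP = 11 cmH2O (set 7 + intrinsic 4); this is the baseline alveolar pressure.
Equation of motion (constant flow): PIP = Vt/C + R·V̇ + PEEP.
Vt/C = PIP − R·V̇ − PEEP = 31 − 13.021 − 11 = 6.979 cmH2O.
Vt = C × 6.979 = 72.1 × 6.979 = 503.19 mL.

503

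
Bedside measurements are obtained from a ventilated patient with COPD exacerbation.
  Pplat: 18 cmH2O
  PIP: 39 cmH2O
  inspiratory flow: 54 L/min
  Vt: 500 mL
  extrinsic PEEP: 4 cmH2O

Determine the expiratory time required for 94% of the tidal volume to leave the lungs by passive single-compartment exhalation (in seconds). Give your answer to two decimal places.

2.34

Flow: 54 L/min ÷ 60 = 0.9 L/s.
R = (PIP − Pplat)/V̇ = (39 − 18) / 0.9 = 21.0/0.9 = 23.333 cmH2O·s/L.
C = Vt/(Pplat − PEEP) = 500.0 / (18 − 4) = 500.0/14.0 = 35.714 mL/cmH2O.
τ = R × C = 23.333 × 0.03571 L/cmH2O = 0.8332 s.
t = −τ·ln(1 − 0.94) = −0.8332·ln(0.06) = 2.344 s.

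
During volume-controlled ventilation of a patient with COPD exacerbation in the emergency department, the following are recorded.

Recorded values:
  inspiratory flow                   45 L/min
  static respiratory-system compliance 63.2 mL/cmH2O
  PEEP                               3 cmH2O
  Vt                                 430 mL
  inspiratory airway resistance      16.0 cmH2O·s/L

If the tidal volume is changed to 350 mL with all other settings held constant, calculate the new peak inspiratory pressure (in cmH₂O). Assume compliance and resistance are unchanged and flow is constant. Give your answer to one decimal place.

20.5

Flow: 45 L/min ÷ 60 = 0.75 L/s.
PIP = Vt/C + R·V̇ + PEEP (constant-flow equation of motion).
Only the elastic term changes: ΔPIP = ΔVt / C = (350 − 430) / 63.2 = -1.266 cmH2O.
Original PIP = 430/63.2 + 16.0×0.75 + 3 = 21.804 cmH2O; new PIP = 21.804 + (-1.266) = 20.538 cmH2O.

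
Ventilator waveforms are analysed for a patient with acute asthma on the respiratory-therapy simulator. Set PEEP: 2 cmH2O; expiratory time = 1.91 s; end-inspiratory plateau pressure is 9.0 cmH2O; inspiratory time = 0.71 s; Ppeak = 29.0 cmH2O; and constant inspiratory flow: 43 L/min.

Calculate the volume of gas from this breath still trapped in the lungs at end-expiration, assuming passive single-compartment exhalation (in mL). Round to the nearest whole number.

Flow: 43 L/min ÷ 60 = 0.7167 L/s.
Vt = flow × Ti = 0.7167 L/s × 0.71 s × 1000 mL/L = 508.86 mL.
R = (PIP − Pplat)/V̇ = (29.0 − 9.0) / 0.7167 = 20.0/0.7167 = 27.906 cmH2O·s/L.
C = Vt/(Pplat − PEEP) = 508.86 / (9.0 − 2) = 508.86/7.0 = 72.694 mL/cmH2O.
τ = R × C = 27.906 × 0.07269 L/cmH2O = 2.028 s.
Fraction remaining = e^(−Te/τ) = e^(−1.91/2.028) = 0.3899.
Trapped volume = 508.86 × 0.3899 = 198.4 mL.

198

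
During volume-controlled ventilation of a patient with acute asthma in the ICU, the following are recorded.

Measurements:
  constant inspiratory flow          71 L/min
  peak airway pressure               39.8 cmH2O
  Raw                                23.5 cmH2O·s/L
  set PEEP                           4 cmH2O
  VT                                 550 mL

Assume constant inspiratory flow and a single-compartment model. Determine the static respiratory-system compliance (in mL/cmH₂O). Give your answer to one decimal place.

68.8

Flow: 71 L/min ÷ 60 = 1.1833 L/s.
Equation of motion (constant flow): PIP = Vt/C + R·V̇ + PEEP.
Vt/C = PIP − R·V̇ − PEEP = 39.8 − 23.5×1.1833 − 4 = 39.8 − 27.808 − 4 = 7.992 cmH2O.
C = Vt / 7.992 = 550 / 7.992 = 68.819 mL/cmH2O.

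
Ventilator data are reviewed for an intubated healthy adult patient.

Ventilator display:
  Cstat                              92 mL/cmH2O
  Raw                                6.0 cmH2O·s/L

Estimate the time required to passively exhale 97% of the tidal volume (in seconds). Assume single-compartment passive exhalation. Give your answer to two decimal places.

1.94

τ = R × C = 6.0 × 92 mL/cmH2O = 6.0 × 0.092 L/cmH2O = 0.552 s.
Exhaled fraction f = 1 − e^(−t/τ) → t = −τ·ln(1 − f) = −0.552·ln(0.03) = 1.936 s.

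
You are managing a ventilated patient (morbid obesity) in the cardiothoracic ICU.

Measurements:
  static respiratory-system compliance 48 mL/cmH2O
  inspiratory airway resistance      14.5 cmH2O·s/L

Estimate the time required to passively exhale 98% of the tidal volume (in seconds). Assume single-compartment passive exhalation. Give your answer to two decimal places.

τ = R × C = 14.5 × 48 mL/cmH2O = 14.5 × 0.048 L/cmH2O = 0.696 s.
Exhaled fraction f = 1 − e^(−t/τ) → t = −τ·ln(1 − f) = −0.696·ln(0.02) = 2.723 s.

2.72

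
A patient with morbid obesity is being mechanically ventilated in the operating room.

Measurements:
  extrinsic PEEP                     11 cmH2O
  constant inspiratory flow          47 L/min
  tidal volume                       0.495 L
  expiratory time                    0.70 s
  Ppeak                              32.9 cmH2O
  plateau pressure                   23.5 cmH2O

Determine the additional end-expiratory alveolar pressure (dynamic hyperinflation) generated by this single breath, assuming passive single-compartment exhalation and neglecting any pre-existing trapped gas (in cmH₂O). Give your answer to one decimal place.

2.9

Flow: 47 L/min ÷ 60 = 0.7833 L/s.
R = (PIP − Pplat)/V̇ = (32.9 − 23.5) / 0.7833 = 9.4/0.7833 = 12.001 cmH2O·s/L.
C = Vt/(Pplat − PEEP) = 495.0 / (23.5 − 11) = 495.0/12.5 = 39.6 mL/cmH2O.
τ = R × C = 12.001 × 0.0396 L/cmH2O = 0.4752 s.
Fraction remaining = e^(−Te/τ) = e^(−0.70/0.4752) = 0.2292; trapped volume = 495.0 × 0.2292 = 113.45 mL.
Additional alveolar pressure from trapping ≈ V_trapped / C = 113.45 / 39.6 = 2.865 cmH2O.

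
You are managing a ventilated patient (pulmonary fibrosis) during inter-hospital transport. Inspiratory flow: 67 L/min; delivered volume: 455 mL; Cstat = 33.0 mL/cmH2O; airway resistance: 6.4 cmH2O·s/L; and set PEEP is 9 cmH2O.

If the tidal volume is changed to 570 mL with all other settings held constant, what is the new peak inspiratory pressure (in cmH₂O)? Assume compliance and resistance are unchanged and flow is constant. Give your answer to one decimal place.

33.4

Flow: 67 L/min ÷ 60 = 1.1167 L/s.
PIP = Vt/C + R·V̇ + PEEP (constant-flow equation of motion).
Only the elastic term changes: ΔPIP = ΔVt / C = (570 − 455) / 33.0 = 3.485 cmH2O.
Original PIP = 455/33.0 + 6.4×1.1167 + 9 = 29.935 cmH2O; new PIP = 29.935 + (3.485) = 33.42 cmH2O.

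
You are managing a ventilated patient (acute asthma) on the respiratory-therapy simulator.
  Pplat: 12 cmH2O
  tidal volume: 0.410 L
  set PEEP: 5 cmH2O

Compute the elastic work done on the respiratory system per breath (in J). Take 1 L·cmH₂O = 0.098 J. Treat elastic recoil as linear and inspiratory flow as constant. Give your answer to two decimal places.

Elastic work ≈ ½ × (Pplat − PEEP) × Vt = 0.5 × (12 − 5) × 0.410 L = 0.5 × 7.0 × 0.410 = 1.435 L·cmH2O.
× 0.098 J/(L·cmH2O) → 0.1406 J.

0.14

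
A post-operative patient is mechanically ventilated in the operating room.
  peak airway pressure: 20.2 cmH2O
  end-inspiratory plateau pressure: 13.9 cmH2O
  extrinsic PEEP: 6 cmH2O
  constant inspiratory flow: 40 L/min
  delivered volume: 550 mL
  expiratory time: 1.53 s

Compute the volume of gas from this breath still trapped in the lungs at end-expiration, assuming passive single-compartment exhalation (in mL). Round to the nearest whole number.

Flow: 40 L/min ÷ 60 = 0.6667 L/s.
R = (PIP − Pplat)/V̇ = (20.2 − 13.9) / 0.6667 = 6.3/0.6667 = 9.45 cmH2O·s/L.
C = Vt/(Pplat − PEEP) = 550.0 / (13.9 − 6) = 550.0/7.9 = 69.62 mL/cmH2O.
τ = R × C = 9.45 × 0.06962 L/cmH2O = 0.6579 s.
Fraction remaining = e^(−Te/τ) = e^(−1.53/0.6579) = 0.09773.
Trapped volume = 550.0 × 0.09773 = 53.752 mL.

54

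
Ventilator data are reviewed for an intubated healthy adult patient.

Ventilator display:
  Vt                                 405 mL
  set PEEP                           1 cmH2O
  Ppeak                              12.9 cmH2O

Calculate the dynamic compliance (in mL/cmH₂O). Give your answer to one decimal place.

34.0

Dynamic compliance = Vt / (PIP − PEEP) = 405 / (12.9 − 1) = 405 / 11.9 = 34.034 mL/cmH2O.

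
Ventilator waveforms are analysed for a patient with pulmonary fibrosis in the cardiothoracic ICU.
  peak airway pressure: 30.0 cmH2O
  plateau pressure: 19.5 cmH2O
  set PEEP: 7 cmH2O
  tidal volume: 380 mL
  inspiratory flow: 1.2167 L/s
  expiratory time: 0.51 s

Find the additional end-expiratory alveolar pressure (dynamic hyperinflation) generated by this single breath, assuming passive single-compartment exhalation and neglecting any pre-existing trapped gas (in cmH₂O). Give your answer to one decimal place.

1.8

R = (PIP − Pplat)/V̇ = (30.0 − 19.5) / 1.2167 = 10.5/1.2167 = 8.63 cmH2O·s/L.
C = Vt/(Pplat − PEEP) = 380.0 / (19.5 − 7) = 380.0/12.5 = 30.4 mL/cmH2O.
τ = R × C = 8.63 × 0.0304 L/cmH2O = 0.2624 s.
Fraction remaining = e^(−Te/τ) = e^(−0.51/0.2624) = 0.1432; trapped volume = 380.0 × 0.1432 = 54.416 mL.
Additional alveolar pressure from trapping ≈ V_trapped / C = 54.416 / 30.4 = 1.79 cmH2O.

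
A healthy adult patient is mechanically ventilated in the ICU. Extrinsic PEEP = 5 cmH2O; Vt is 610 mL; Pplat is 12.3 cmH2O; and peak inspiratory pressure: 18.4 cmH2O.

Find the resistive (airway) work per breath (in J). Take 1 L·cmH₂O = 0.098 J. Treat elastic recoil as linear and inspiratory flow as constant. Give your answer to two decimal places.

With constant inspiratory flow the resistive pressure is constant at PIP − Pplat = 18.4 − 12.3 = 6.1 cmH2O, so resistive work = 6.1 × 0.610 = 3.721 L·cmH2O.
× 0.098 J/(L·cmH2O) → 0.3647 J.

0.36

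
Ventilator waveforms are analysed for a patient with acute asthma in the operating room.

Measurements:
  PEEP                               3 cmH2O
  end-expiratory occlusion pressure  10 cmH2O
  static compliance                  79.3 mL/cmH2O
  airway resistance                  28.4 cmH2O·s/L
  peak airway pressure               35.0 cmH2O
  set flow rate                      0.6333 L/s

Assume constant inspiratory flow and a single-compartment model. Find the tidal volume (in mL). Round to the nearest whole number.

556

Total PEEP = 10 cmH2O (set 3 + intrinsic 7); this is the baseline alveolar pressure.
Equation of motion (constant flow): PIP = Vt/C + R·V̇ + PEEP.
Vt/C = PIP − R·V̇ − PEEP = 35.0 − 17.986 − 10 = 7.014 cmH2O.
Vt = C × 7.014 = 79.3 × 7.014 = 556.21 mL.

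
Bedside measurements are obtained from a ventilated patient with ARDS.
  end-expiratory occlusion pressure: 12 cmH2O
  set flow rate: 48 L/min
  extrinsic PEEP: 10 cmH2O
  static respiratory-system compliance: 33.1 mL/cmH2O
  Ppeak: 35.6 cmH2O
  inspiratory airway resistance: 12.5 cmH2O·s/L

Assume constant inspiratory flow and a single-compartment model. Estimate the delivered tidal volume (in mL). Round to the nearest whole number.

450

Flow: 48 L/min ÷ 60 = 0.8 L/s.
Total PEEP = 12 cmH2O (set 10 + intrinsic 2); this is the baseline alveolar pressure.
Equation of motion (constant flow): PIP = Vt/C + R·V̇ + PEEP.
Vt/C = PIP − R·V̇ − PEEP = 35.6 − 10.0 − 12 = 13.6 cmH2O.
Vt = C × 13.6 = 33.1 × 13.6 = 450.16 mL.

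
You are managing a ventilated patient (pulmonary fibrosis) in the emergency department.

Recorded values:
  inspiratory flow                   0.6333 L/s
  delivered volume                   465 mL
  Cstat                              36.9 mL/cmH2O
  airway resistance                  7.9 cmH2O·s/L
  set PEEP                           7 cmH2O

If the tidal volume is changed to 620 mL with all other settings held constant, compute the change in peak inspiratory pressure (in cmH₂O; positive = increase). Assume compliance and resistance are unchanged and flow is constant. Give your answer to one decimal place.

PIP = Vt/C + R·V̇ + PEEP (constant-flow equation of motion).
Only the elastic term changes: ΔPIP = ΔVt / C = (620 − 465) / 36.9 = 4.201 cmH2O.

4.2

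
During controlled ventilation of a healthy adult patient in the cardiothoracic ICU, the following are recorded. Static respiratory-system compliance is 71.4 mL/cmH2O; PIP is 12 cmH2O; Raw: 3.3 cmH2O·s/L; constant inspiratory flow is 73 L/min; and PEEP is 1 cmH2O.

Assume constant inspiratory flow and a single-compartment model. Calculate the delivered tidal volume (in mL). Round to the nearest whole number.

Flow: 73 L/min ÷ 60 = 1.2167 L/s.
Equation of motion (constant flow): PIP = Vt/C + R·V̇ + PEEP.
Vt/C = PIP − R·V̇ − PEEP = 12 − 4.015 − 1 = 6.985 cmH2O.
Vt = C × 6.985 = 71.4 × 6.985 = 498.73 mL.

499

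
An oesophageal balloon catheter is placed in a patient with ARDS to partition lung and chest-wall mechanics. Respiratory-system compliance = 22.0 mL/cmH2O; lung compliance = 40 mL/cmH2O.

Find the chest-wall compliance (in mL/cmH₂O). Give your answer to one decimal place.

1/Ccw = 1/Crs − 1/CL.
1/Ccw = 1/22.0 − 1/40 = 0.02045.
Ccw = 48.9 mL/cmH2O.

48.9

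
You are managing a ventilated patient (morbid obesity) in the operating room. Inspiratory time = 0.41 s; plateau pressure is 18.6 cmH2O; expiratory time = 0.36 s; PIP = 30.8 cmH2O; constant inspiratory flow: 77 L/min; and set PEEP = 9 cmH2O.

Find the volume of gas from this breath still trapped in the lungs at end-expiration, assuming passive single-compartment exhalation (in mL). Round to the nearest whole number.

264

Flow: 77 L/min ÷ 60 = 1.2833 L/s.
Vt = flow × Ti = 1.2833 L/s × 0.41 s × 1000 mL/L = 526.15 mL.
R = (PIP − Pplat)/V̇ = (30.8 − 18.6) / 1.2833 = 12.2/1.2833 = 9.507 cmH2O·s/L.
C = Vt/(Pplat − PEEP) = 526.15 / (18.6 − 9) = 526.15/9.6 = 54.807 mL/cmH2O.
τ = R × C = 9.507 × 0.05481 L/cmH2O = 0.5211 s.
Fraction remaining = e^(−Te/τ) = e^(−0.36/0.5211) = 0.5012.
Trapped volume = 526.15 × 0.5012 = 263.71 mL.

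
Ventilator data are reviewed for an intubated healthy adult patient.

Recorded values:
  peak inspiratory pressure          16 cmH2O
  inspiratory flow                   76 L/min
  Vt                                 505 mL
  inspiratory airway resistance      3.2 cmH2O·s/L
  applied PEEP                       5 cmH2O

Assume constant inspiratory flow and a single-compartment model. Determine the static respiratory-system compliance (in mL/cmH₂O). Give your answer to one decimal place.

72.7

Flow: 76 L/min ÷ 60 = 1.2667 L/s.
Equation of motion (constant flow): PIP = Vt/C + R·V̇ + PEEP.
Vt/C = PIP − R·V̇ − PEEP = 16 − 3.2×1.2667 − 5 = 16 − 4.053 − 5 = 6.947 cmH2O.
C = Vt / 6.947 = 505 / 6.947 = 72.693 mL/cmH2O.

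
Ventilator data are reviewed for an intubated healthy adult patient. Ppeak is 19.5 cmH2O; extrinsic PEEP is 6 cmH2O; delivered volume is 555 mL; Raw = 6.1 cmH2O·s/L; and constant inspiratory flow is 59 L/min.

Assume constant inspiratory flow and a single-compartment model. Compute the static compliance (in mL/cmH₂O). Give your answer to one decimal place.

Flow: 59 L/min ÷ 60 = 0.9833 L/s.
Equation of motion (constant flow): PIP = Vt/C + R·V̇ + PEEP.
Vt/C = PIP − R·V̇ − PEEP = 19.5 − 6.1×0.9833 − 6 = 19.5 − 5.998 − 6 = 7.502 cmH2O.
C = Vt / 7.502 = 555 / 7.502 = 73.98 mL/cmH2O.

74.0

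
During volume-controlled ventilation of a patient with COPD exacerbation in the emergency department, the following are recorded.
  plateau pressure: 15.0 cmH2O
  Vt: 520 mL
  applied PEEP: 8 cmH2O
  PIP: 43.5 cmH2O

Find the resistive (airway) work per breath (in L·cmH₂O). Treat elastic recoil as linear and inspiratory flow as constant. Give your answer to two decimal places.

14.82

With constant inspiratory flow the resistive pressure is constant at PIP − Pplat = 43.5 − 15.0 = 28.5 cmH2O, so resistive work = 28.5 × 0.520 = 14.82 L·cmH2O.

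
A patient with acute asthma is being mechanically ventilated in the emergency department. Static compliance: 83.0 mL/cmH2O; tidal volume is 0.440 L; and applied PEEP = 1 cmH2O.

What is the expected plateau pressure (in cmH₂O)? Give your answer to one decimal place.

6.3

Pplat = PEEP + Vt / Cstat = 1 + 440 / 83.0 = 1 + 5.301 = 6.301 cmH2O.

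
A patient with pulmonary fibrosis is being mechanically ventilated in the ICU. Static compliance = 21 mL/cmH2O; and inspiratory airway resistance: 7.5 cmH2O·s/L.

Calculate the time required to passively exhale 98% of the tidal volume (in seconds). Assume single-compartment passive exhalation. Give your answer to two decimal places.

τ = R × C = 7.5 × 21 mL/cmH2O = 7.5 × 0.021 L/cmH2O = 0.1575 s.
Exhaled fraction f = 1 − e^(−t/τ) → t = −τ·ln(1 − f) = −0.1575·ln(0.02) = 0.6161 s.

0.62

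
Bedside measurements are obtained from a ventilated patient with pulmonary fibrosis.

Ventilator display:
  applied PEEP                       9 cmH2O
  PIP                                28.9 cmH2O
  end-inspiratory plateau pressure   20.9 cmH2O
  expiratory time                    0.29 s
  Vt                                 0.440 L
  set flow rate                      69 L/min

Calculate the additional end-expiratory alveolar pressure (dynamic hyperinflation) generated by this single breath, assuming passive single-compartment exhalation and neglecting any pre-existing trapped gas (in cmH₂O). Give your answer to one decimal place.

Flow: 69 L/min ÷ 60 = 1.15 L/s.
R = (PIP − Pplat)/V̇ = (28.9 − 20.9) / 1.15 = 8.0/1.15 = 6.957 cmH2O·s/L.
C = Vt/(Pplat − PEEP) = 440.0 / (20.9 − 9) = 440.0/11.9 = 36.975 mL/cmH2O.
τ = R × C = 6.957 × 0.03698 L/cmH2O = 0.2573 s.
Fraction remaining = e^(−Te/τ) = e^(−0.29/0.2573) = 0.324; trapped volume = 440.0 × 0.324 = 142.56 mL.
Additional alveolar pressure from trapping ≈ V_trapped / C = 142.56 / 36.975 = 3.856 cmH2O.

3.9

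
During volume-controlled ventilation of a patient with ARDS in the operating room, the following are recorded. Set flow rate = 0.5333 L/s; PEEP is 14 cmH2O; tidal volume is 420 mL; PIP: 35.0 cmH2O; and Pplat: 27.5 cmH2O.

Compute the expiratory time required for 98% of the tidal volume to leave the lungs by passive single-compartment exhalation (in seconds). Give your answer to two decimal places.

R = (PIP − Pplat)/V̇ = (35.0 − 27.5) / 0.5333 = 7.5/0.5333 = 14.063 cmH2O·s/L.
C = Vt/(Pplat − PEEP) = 420.0 / (27.5 − 14) = 420.0/13.5 = 31.111 mL/cmH2O.
τ = R × C = 14.063 × 0.03111 L/cmH2O = 0.4375 s.
t = −τ·ln(1 − 0.98) = −0.4375·ln(0.02) = 1.712 s.

1.71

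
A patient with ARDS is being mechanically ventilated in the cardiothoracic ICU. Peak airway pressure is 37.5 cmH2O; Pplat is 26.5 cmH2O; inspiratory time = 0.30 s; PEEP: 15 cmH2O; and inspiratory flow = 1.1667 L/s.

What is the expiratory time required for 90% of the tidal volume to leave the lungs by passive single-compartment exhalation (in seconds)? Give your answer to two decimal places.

Vt = flow × Ti = 1.1667 L/s × 0.30 s × 1000 mL/L = 350.01 mL.
R = (PIP − Pplat)/V̇ = (37.5 − 26.5) / 1.1667 = 11.0/1.1667 = 9.428 cmH2O·s/L.
C = Vt/(Pplat − PEEP) = 350.01 / (26.5 − 15) = 350.01/11.5 = 30.436 mL/cmH2O.
τ = R × C = 9.428 × 0.03044 L/cmH2O = 0.287 s.
t = −τ·ln(1 − 0.90) = −0.287·ln(0.1) = 0.6608 s.

0.66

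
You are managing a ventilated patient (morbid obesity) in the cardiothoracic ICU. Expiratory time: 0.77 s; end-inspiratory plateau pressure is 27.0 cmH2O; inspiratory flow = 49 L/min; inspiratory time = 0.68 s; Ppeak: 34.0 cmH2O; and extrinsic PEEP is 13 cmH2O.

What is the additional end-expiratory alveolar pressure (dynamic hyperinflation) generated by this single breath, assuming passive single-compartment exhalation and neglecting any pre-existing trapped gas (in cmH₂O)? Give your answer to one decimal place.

Flow: 49 L/min ÷ 60 = 0.8167 L/s.
Vt = flow × Ti = 0.8167 L/s × 0.68 s × 1000 mL/L = 555.36 mL.
R = (PIP − Pplat)/V̇ = (34.0 − 27.0) / 0.8167 = 7.0/0.8167 = 8.571 cmH2O·s/L.
C = Vt/(Pplat − PEEP) = 555.36 / (27.0 − 13) = 555.36/14.0 = 39.669 mL/cmH2O.
τ = R × C = 8.571 × 0.03967 L/cmH2O = 0.34 s.
Fraction remaining = e^(−Te/τ) = e^(−0.77/0.34) = 0.1039; trapped volume = 555.36 × 0.1039 = 57.702 mL.
Additional alveolar pressure from trapping ≈ V_trapped / C = 57.702 / 39.669 = 1.455 cmH2O.

1.5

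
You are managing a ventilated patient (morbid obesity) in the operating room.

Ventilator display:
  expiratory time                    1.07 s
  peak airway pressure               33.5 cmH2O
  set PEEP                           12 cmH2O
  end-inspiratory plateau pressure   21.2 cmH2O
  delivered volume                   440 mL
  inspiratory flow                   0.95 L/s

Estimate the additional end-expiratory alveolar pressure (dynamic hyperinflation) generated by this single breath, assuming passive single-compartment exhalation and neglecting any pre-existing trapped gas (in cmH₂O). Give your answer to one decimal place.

1.6

R = (PIP − Pplat)/V̇ = (33.5 − 21.2) / 0.95 = 12.3/0.95 = 12.947 cmH2O·s/L.
C = Vt/(Pplat − PEEP) = 440.0 / (21.2 − 12) = 440.0/9.2 = 47.826 mL/cmH2O.
τ = R × C = 12.947 × 0.04783 L/cmH2O = 0.6193 s.
Fraction remaining = e^(−Te/τ) = e^(−1.07/0.6193) = 0.1777; trapped volume = 440.0 × 0.1777 = 78.188 mL.
Additional alveolar pressure from trapping ≈ V_trapped / C = 78.188 / 47.826 = 1.635 cmH2O.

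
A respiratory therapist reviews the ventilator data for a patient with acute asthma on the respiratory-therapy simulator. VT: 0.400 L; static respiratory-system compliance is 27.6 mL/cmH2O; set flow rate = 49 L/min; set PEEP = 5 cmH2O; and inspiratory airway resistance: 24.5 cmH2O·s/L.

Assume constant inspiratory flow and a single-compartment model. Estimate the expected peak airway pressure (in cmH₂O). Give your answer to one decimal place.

39.5

Flow: 49 L/min ÷ 60 = 0.8167 L/s.
Equation of motion (constant flow): PIP = Vt/C + R·V̇ + PEEP.
PIP = 400/27.6 + 24.5×0.8167 + 5 = 14.493 + 20.009 + 5 = 39.502 cmH2O.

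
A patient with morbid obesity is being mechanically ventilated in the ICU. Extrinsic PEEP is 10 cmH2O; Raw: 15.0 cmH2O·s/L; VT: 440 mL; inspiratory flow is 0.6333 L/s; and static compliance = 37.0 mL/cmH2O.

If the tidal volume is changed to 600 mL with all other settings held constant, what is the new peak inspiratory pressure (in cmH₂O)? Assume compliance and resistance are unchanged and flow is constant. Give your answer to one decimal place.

PIP = Vt/C + R·V̇ + PEEP (constant-flow equation of motion).
Only the elastic term changes: ΔPIP = ΔVt / C = (600 − 440) / 37.0 = 4.324 cmH2O.
Original PIP = 440/37.0 + 15.0×0.6333 + 10 = 31.391 cmH2O; new PIP = 31.391 + (4.324) = 35.715 cmH2O.

35.7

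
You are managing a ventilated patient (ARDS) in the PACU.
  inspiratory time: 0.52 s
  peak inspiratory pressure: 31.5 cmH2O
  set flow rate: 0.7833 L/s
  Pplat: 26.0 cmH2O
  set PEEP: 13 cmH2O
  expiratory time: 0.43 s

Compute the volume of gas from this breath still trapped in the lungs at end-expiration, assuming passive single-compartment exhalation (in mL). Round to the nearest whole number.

58

Vt = flow × Ti = 0.7833 L/s × 0.52 s × 1000 mL/L = 407.32 mL.
R = (PIP − Pplat)/V̇ = (31.5 − 26.0) / 0.7833 = 5.5/0.7833 = 7.022 cmH2O·s/L.
C = Vt/(Pplat − PEEP) = 407.32 / (26.0 − 13) = 407.32/13.0 = 31.332 mL/cmH2O.
τ = R × C = 7.022 × 0.03133 L/cmH2O = 0.22 s.
Fraction remaining = e^(−Te/τ) = e^(−0.43/0.22) = 0.1416.
Trapped volume = 407.32 × 0.1416 = 57.677 mL.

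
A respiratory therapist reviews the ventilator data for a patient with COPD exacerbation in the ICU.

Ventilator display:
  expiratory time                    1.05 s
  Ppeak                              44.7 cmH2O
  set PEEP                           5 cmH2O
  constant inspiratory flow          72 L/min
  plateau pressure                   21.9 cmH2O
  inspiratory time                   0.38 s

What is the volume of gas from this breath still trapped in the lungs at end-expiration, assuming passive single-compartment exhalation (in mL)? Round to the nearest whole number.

Flow: 72 L/min ÷ 60 = 1.2 L/s.
Vt = flow × Ti = 1.2 L/s × 0.38 s × 1000 mL/L = 456.0 mL.
R = (PIP − Pplat)/V̇ = (44.7 − 21.9) / 1.2 = 22.8/1.2 = 19.0 cmH2O·s/L.
C = Vt/(Pplat − PEEP) = 456.0 / (21.9 − 5) = 456.0/16.9 = 26.982 mL/cmH2O.
τ = R × C = 19.0 × 0.02698 L/cmH2O = 0.5126 s.
Fraction remaining = e^(−Te/τ) = e^(−1.05/0.5126) = 0.1289.
Trapped volume = 456.0 × 0.1289 = 58.778 mL.

59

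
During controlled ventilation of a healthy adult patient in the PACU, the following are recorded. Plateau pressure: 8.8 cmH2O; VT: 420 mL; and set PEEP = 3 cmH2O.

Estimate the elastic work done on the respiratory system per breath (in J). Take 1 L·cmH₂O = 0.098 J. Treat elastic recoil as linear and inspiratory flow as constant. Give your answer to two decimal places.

Elastic work ≈ ½ × (Pplat − PEEP) × Vt = 0.5 × (8.8 − 3) × 0.420 L = 0.5 × 5.8 × 0.420 = 1.218 L·cmH2O.
× 0.098 J/(L·cmH2O) → 0.1194 J.

0.12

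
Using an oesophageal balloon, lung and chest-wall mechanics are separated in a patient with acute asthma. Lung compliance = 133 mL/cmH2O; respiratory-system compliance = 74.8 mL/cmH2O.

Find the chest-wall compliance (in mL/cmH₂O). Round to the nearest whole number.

1/Ccw = 1/Crs − 1/CL.
1/Ccw = 1/74.8 − 1/133 = 0.00585.
Ccw = 170.94 mL/cmH2O.

171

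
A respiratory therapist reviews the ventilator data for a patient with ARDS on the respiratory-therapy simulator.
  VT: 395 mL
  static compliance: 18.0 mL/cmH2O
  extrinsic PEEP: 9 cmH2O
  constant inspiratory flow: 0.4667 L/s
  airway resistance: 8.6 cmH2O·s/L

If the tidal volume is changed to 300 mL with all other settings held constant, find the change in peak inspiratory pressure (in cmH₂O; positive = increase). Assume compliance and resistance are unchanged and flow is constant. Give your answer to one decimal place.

PIP = Vt/C + R·V̇ + PEEP (constant-flow equation of motion).
Only the elastic term changes: ΔPIP = ΔVt / C = (300 − 395) / 18.0 = -5.278 cmH2O.

-5.3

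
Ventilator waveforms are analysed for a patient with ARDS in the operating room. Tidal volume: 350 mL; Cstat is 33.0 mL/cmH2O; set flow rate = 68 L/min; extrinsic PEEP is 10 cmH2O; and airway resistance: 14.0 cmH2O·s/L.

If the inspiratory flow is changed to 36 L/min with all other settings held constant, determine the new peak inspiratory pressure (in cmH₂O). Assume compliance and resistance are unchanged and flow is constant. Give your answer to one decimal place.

Flow: 68 L/min ÷ 60 = 1.1333 L/s.
New flow: 36 L/min ÷ 60 = 0.6 L/s.
PIP = Vt/C + R·V̇ + PEEP (constant-flow equation of motion).
Only the resistive term changes: ΔPIP = R × ΔV̇ = 14.0 × (0.6 − 1.1333) = 14.0 × -0.5333 = -7.466 cmH2O.
Original PIP = 350/33.0 + 14.0×1.1333 + 10 = 36.472 cmH2O; new PIP = 36.472 + (-7.466) = 29.006 cmH2O.

29.0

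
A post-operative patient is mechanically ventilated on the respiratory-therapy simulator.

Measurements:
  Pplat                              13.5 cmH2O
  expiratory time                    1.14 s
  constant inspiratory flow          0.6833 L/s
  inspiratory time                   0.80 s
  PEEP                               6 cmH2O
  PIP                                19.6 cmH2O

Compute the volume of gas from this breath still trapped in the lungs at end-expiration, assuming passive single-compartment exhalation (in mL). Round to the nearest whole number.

Vt = flow × Ti = 0.6833 L/s × 0.80 s × 1000 mL/L = 546.64 mL.
R = (PIP − Pplat)/V̇ = (19.6 − 13.5) / 0.6833 = 6.1/0.6833 = 8.927 cmH2O·s/L.
C = Vt/(Pplat − PEEP) = 546.64 / (13.5 − 6) = 546.64/7.5 = 72.885 mL/cmH2O.
τ = R × C = 8.927 × 0.07289 L/cmH2O = 0.6507 s.
Fraction remaining = e^(−Te/τ) = e^(−1.14/0.6507) = 0.1734.
Trapped volume = 546.64 × 0.1734 = 94.787 mL.

95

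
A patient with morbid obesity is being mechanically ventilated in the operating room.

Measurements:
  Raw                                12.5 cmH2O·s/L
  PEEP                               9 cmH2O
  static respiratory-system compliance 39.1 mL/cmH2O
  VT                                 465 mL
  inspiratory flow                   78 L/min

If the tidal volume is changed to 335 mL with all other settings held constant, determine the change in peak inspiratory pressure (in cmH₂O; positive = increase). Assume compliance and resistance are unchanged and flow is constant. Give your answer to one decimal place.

-3.3

PIP = Vt/C + R·V̇ + PEEP (constant-flow equation of motion).
Only the elastic term changes: ΔPIP = ΔVt / C = (335 − 465) / 39.1 = -3.325 cmH2O.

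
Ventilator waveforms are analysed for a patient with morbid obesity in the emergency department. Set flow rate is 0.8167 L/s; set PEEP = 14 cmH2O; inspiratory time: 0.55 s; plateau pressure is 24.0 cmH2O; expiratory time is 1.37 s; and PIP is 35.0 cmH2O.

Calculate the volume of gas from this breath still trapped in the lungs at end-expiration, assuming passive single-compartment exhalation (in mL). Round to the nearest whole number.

47

Vt = flow × Ti = 0.8167 L/s × 0.55 s × 1000 mL/L = 449.19 mL.
R = (PIP − Pplat)/V̇ = (35.0 − 24.0) / 0.8167 = 11.0/0.8167 = 13.469 cmH2O·s/L.
C = Vt/(Pplat − PEEP) = 449.19 / (24.0 − 14) = 449.19/10.0 = 44.919 mL/cmH2O.
τ = R × C = 13.469 × 0.04492 L/cmH2O = 0.605 s.
Fraction remaining = e^(−Te/τ) = e^(−1.37/0.605) = 0.1039.
Trapped volume = 449.19 × 0.1039 = 46.671 mL.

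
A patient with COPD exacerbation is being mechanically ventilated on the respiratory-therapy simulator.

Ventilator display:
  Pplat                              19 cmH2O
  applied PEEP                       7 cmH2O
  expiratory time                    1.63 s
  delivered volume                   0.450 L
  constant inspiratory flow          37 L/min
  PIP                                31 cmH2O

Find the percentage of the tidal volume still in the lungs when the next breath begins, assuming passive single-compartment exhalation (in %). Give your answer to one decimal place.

Flow: 37 L/min ÷ 60 = 0.6167 L/s.
R = (PIP − Pplat)/V̇ = (31 − 19) / 0.6167 = 12.0/0.6167 = 19.458 cmH2O·s/L.
C = Vt/(Pplat − PEEP) = 450.0 / (19 − 7) = 450.0/12.0 = 37.5 mL/cmH2O.
τ = R × C = 19.458 × 0.0375 L/cmH2O = 0.7297 s.
Fraction remaining at end-expiration = e^(−Te/τ) = e^(−1.63/0.7297) = 0.1071 → 10.71%.

10.7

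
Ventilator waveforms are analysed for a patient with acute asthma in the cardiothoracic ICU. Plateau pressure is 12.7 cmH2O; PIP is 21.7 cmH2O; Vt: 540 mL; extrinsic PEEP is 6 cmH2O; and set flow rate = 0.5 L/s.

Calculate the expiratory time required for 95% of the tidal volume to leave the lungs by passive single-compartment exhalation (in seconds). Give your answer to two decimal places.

R = (PIP − Pplat)/V̇ = (21.7 − 12.7) / 0.5 = 9.0/0.5 = 18.0 cmH2O·s/L.
C = Vt/(Pplat − PEEP) = 540.0 / (12.7 − 6) = 540.0/6.7 = 80.597 mL/cmH2O.
τ = R × C = 18.0 × 0.0806 L/cmH2O = 1.451 s.
t = −τ·ln(1 − 0.95) = −1.451·ln(0.05) = 4.347 s.

4.35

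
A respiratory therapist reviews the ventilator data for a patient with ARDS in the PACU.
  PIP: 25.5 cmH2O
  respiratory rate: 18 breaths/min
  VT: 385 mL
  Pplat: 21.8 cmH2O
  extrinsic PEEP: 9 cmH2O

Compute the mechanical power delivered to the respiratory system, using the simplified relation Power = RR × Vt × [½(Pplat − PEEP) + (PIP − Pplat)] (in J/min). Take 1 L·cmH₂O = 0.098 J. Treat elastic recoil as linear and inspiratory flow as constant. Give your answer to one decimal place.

6.9

Per-breath work = Vt × [½(Pplat−PEEP) + (PIP−Pplat)] = 0.385 × [0.5×12.8 + 3.7] = 0.385 × 10.1 = 3.889 L·cmH2O.
Power = 18 × 3.889 = 70.002 L·cmH2O/min.
× 0.098 J/(L·cmH2O) → 6.86 J/min.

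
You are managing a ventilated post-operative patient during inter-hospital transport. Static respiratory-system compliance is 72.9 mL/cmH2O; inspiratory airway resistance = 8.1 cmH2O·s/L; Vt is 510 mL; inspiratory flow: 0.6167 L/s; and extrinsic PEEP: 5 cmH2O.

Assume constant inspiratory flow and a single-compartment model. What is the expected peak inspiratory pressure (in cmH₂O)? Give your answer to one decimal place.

Equation of motion (constant flow): PIP = Vt/C + R·V̇ + PEEP.
PIP = 510/72.9 + 8.1×0.6167 + 5 = 6.996 + 4.995 + 5 = 16.991 cmH2O.

17.0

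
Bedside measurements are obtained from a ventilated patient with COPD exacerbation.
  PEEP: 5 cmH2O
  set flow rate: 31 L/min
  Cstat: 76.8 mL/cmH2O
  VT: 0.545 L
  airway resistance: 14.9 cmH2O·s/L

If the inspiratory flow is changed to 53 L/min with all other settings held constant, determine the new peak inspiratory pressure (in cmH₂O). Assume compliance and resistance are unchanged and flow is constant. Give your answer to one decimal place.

Flow: 31 L/min ÷ 60 = 0.5167 L/s.
New flow: 53 L/min ÷ 60 = 0.8833 L/s.
PIP = Vt/C + R·V̇ + PEEP (constant-flow equation of motion).
Only the resistive term changes: ΔPIP = R × ΔV̇ = 14.9 × (0.8833 − 0.5167) = 14.9 × 0.3666 = 5.462 cmH2O.
Original PIP = 545/76.8 + 14.9×0.5167 + 5 = 19.795 cmH2O; new PIP = 19.795 + (5.462) = 25.257 cmH2O.

25.3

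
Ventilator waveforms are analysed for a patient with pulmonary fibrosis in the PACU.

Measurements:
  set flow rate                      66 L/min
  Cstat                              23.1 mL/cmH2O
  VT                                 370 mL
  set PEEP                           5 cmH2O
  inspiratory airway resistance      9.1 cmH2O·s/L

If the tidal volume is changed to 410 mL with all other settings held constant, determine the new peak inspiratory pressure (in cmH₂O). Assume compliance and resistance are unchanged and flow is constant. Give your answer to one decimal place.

Flow: 66 L/min ÷ 60 = 1.1 L/s.
PIP = Vt/C + R·V̇ + PEEP (constant-flow equation of motion).
Only the elastic term changes: ΔPIP = ΔVt / C = (410 − 370) / 23.1 = 1.732 cmH2O.
Original PIP = 370/23.1 + 9.1×1.1 + 5 = 31.027 cmH2O; new PIP = 31.027 + (1.732) = 32.759 cmH2O.

32.8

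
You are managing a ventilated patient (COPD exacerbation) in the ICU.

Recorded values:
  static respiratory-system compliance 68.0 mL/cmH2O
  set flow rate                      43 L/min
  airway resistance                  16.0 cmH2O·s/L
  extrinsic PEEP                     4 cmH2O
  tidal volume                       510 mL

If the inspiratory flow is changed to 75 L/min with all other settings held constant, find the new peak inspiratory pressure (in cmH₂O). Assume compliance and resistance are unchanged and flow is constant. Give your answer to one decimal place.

Flow: 43 L/min ÷ 60 = 0.7167 L/s.
New flow: 75 L/min ÷ 60 = 1.25 L/s.
PIP = Vt/C + R·V̇ + PEEP (constant-flow equation of motion).
Only the resistive term changes: ΔPIP = R × ΔV̇ = 16.0 × (1.25 − 0.7167) = 16.0 × 0.5333 = 8.533 cmH2O.
Original PIP = 510/68.0 + 16.0×0.7167 + 4 = 22.967 cmH2O; new PIP = 22.967 + (8.533) = 31.5 cmH2O.

31.5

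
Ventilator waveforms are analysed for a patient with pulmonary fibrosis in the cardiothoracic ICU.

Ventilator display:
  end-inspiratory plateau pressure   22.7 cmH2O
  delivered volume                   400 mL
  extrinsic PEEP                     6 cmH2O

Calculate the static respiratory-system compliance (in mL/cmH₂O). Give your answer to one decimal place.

24.0

Cstat = Vt / (Pplat − PEEP) = 400 / (22.7 − 6) = 400 / 16.7 = 23.952 mL/cmH2O.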